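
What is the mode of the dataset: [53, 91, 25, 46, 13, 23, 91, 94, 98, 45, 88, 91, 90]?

91

Step 1: Count the frequency of each value:
  13: appears 1 time(s)
  23: appears 1 time(s)
  25: appears 1 time(s)
  45: appears 1 time(s)
  46: appears 1 time(s)
  53: appears 1 time(s)
  88: appears 1 time(s)
  90: appears 1 time(s)
  91: appears 3 time(s)
  94: appears 1 time(s)
  98: appears 1 time(s)
Step 2: The value 91 appears most frequently (3 times).
Step 3: Mode = 91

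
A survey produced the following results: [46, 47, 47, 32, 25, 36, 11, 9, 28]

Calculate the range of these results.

38

Step 1: Identify the maximum value: max = 47
Step 2: Identify the minimum value: min = 9
Step 3: Range = max - min = 47 - 9 = 38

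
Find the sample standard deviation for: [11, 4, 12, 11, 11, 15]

3.6148

Step 1: Compute the mean: 10.6667
Step 2: Sum of squared deviations from the mean: 65.3333
Step 3: Sample variance = 65.3333 / 5 = 13.0667
Step 4: Standard deviation = sqrt(13.0667) = 3.6148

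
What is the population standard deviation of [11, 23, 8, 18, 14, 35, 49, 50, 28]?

14.7406

Step 1: Compute the mean: 26.2222
Step 2: Sum of squared deviations from the mean: 1955.5556
Step 3: Population variance = 1955.5556 / 9 = 217.284
Step 4: Standard deviation = sqrt(217.284) = 14.7406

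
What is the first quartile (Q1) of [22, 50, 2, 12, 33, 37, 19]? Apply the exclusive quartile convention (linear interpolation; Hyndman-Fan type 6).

12

Step 1: Sort the data: [2, 12, 19, 22, 33, 37, 50]
Step 2: n = 7
Step 3: Using the exclusive quartile method:
  Q1 = 12
  Q2 (median) = 22
  Q3 = 37
  IQR = Q3 - Q1 = 37 - 12 = 25
Step 4: Q1 = 12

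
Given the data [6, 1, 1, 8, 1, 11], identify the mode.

1

Step 1: Count the frequency of each value:
  1: appears 3 time(s)
  6: appears 1 time(s)
  8: appears 1 time(s)
  11: appears 1 time(s)
Step 2: The value 1 appears most frequently (3 times).
Step 3: Mode = 1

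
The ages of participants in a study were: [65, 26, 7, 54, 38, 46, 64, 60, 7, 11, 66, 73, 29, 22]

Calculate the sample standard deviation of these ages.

23.6276

Step 1: Compute the mean: 40.5714
Step 2: Sum of squared deviations from the mean: 7257.4286
Step 3: Sample variance = 7257.4286 / 13 = 558.2637
Step 4: Standard deviation = sqrt(558.2637) = 23.6276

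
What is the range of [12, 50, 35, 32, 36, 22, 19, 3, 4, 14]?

47

Step 1: Identify the maximum value: max = 50
Step 2: Identify the minimum value: min = 3
Step 3: Range = max - min = 50 - 3 = 47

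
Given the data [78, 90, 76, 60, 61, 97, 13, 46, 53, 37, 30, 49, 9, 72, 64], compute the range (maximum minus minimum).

88

Step 1: Identify the maximum value: max = 97
Step 2: Identify the minimum value: min = 9
Step 3: Range = max - min = 97 - 9 = 88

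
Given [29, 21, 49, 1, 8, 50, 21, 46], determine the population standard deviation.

17.5957

Step 1: Compute the mean: 28.125
Step 2: Sum of squared deviations from the mean: 2476.875
Step 3: Population variance = 2476.875 / 8 = 309.6094
Step 4: Standard deviation = sqrt(309.6094) = 17.5957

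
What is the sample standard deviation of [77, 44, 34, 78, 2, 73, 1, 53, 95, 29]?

32.4797

Step 1: Compute the mean: 48.6
Step 2: Sum of squared deviations from the mean: 9494.4
Step 3: Sample variance = 9494.4 / 9 = 1054.9333
Step 4: Standard deviation = sqrt(1054.9333) = 32.4797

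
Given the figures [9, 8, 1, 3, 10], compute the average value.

6.2

Step 1: Sum all values: 9 + 8 + 1 + 3 + 10 = 31
Step 2: Count the number of values: n = 5
Step 3: Mean = sum / n = 31 / 5 = 6.2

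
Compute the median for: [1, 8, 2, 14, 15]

8

Step 1: Sort the data in ascending order: [1, 2, 8, 14, 15]
Step 2: The number of values is n = 5.
Step 3: Since n is odd, the median is the middle value at position 3: 8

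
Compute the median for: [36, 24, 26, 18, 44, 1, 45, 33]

29.5

Step 1: Sort the data in ascending order: [1, 18, 24, 26, 33, 36, 44, 45]
Step 2: The number of values is n = 8.
Step 3: Since n is even, the median is the average of positions 4 and 5:
  Median = (26 + 33) / 2 = 29.5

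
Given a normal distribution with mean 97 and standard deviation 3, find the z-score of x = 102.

1.6667

Step 1: Recall the z-score formula: z = (x - mu) / sigma
Step 2: Substitute values: z = (102 - 97) / 3
Step 3: z = 5 / 3 = 1.6667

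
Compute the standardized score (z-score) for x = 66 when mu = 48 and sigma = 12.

1.5

Step 1: Recall the z-score formula: z = (x - mu) / sigma
Step 2: Substitute values: z = (66 - 48) / 12
Step 3: z = 18 / 12 = 1.5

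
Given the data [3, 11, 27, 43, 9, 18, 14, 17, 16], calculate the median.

16

Step 1: Sort the data in ascending order: [3, 9, 11, 14, 16, 17, 18, 27, 43]
Step 2: The number of values is n = 9.
Step 3: Since n is odd, the median is the middle value at position 5: 16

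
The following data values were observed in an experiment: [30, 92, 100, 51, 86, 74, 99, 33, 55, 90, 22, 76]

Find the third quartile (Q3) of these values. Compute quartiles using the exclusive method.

91.5

Step 1: Sort the data: [22, 30, 33, 51, 55, 74, 76, 86, 90, 92, 99, 100]
Step 2: n = 12
Step 3: Using the exclusive quartile method:
  Q1 = 37.5
  Q2 (median) = 75
  Q3 = 91.5
  IQR = Q3 - Q1 = 91.5 - 37.5 = 54
Step 4: Q3 = 91.5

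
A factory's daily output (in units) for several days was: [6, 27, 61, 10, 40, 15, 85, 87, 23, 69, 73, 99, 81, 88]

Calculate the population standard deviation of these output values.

31.8898

Step 1: Compute the mean: 54.5714
Step 2: Sum of squared deviations from the mean: 14237.4286
Step 3: Population variance = 14237.4286 / 14 = 1016.9592
Step 4: Standard deviation = sqrt(1016.9592) = 31.8898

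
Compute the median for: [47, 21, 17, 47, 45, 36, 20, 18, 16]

21

Step 1: Sort the data in ascending order: [16, 17, 18, 20, 21, 36, 45, 47, 47]
Step 2: The number of values is n = 9.
Step 3: Since n is odd, the median is the middle value at position 5: 21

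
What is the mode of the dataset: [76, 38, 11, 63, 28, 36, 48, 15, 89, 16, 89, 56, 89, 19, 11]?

89

Step 1: Count the frequency of each value:
  11: appears 2 time(s)
  15: appears 1 time(s)
  16: appears 1 time(s)
  19: appears 1 time(s)
  28: appears 1 time(s)
  36: appears 1 time(s)
  38: appears 1 time(s)
  48: appears 1 time(s)
  56: appears 1 time(s)
  63: appears 1 time(s)
  76: appears 1 time(s)
  89: appears 3 time(s)
Step 2: The value 89 appears most frequently (3 times).
Step 3: Mode = 89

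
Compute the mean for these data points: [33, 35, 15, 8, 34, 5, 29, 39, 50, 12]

26

Step 1: Sum all values: 33 + 35 + 15 + 8 + 34 + 5 + 29 + 39 + 50 + 12 = 260
Step 2: Count the number of values: n = 10
Step 3: Mean = sum / n = 260 / 10 = 26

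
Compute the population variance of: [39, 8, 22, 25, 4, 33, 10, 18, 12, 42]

159.41

Step 1: Compute the mean: (39 + 8 + 22 + 25 + 4 + 33 + 10 + 18 + 12 + 42) / 10 = 21.3
Step 2: Compute squared deviations from the mean:
  (39 - 21.3)^2 = 313.29
  (8 - 21.3)^2 = 176.89
  (22 - 21.3)^2 = 0.49
  (25 - 21.3)^2 = 13.69
  (4 - 21.3)^2 = 299.29
  (33 - 21.3)^2 = 136.89
  (10 - 21.3)^2 = 127.69
  (18 - 21.3)^2 = 10.89
  (12 - 21.3)^2 = 86.49
  (42 - 21.3)^2 = 428.49
Step 3: Sum of squared deviations = 1594.1
Step 4: Population variance = 1594.1 / 10 = 159.41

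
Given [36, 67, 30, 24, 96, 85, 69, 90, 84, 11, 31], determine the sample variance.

941.6545

Step 1: Compute the mean: (36 + 67 + 30 + 24 + 96 + 85 + 69 + 90 + 84 + 11 + 31) / 11 = 56.6364
Step 2: Compute squared deviations from the mean:
  (36 - 56.6364)^2 = 425.8595
  (67 - 56.6364)^2 = 107.405
  (30 - 56.6364)^2 = 709.4959
  (24 - 56.6364)^2 = 1065.1322
  (96 - 56.6364)^2 = 1549.4959
  (85 - 56.6364)^2 = 804.4959
  (69 - 56.6364)^2 = 152.8595
  (90 - 56.6364)^2 = 1113.1322
  (84 - 56.6364)^2 = 748.7686
  (11 - 56.6364)^2 = 2082.6777
  (31 - 56.6364)^2 = 657.2231
Step 3: Sum of squared deviations = 9416.5455
Step 4: Sample variance = 9416.5455 / 10 = 941.6545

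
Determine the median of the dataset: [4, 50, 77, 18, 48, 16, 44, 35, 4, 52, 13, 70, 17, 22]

28.5

Step 1: Sort the data in ascending order: [4, 4, 13, 16, 17, 18, 22, 35, 44, 48, 50, 52, 70, 77]
Step 2: The number of values is n = 14.
Step 3: Since n is even, the median is the average of positions 7 and 8:
  Median = (22 + 35) / 2 = 28.5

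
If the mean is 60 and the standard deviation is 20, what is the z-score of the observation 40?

-1

Step 1: Recall the z-score formula: z = (x - mu) / sigma
Step 2: Substitute values: z = (40 - 60) / 20
Step 3: z = -20 / 20 = -1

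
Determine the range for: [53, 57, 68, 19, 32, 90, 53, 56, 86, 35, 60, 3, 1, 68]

89

Step 1: Identify the maximum value: max = 90
Step 2: Identify the minimum value: min = 1
Step 3: Range = max - min = 90 - 1 = 89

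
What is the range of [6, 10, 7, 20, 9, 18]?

14

Step 1: Identify the maximum value: max = 20
Step 2: Identify the minimum value: min = 6
Step 3: Range = max - min = 20 - 6 = 14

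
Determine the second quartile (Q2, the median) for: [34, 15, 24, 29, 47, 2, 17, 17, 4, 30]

20.5

Step 1: Sort the data: [2, 4, 15, 17, 17, 24, 29, 30, 34, 47]
Step 2: n = 10
Step 3: Q2 is the median. Since n is even, it is the average of the values at positions 5 and 6:
  Q2 = (17 + 24) / 2 = 20.5
Step 4: Q2 = 20.5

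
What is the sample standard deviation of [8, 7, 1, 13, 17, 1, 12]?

6.0514

Step 1: Compute the mean: 8.4286
Step 2: Sum of squared deviations from the mean: 219.7143
Step 3: Sample variance = 219.7143 / 6 = 36.619
Step 4: Standard deviation = sqrt(36.619) = 6.0514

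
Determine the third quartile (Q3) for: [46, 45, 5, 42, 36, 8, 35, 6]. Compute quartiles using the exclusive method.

44.25

Step 1: Sort the data: [5, 6, 8, 35, 36, 42, 45, 46]
Step 2: n = 8
Step 3: Using the exclusive quartile method:
  Q1 = 6.5
  Q2 (median) = 35.5
  Q3 = 44.25
  IQR = Q3 - Q1 = 44.25 - 6.5 = 37.75
Step 4: Q3 = 44.25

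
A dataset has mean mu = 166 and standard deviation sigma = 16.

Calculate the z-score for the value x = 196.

1.875

Step 1: Recall the z-score formula: z = (x - mu) / sigma
Step 2: Substitute values: z = (196 - 166) / 16
Step 3: z = 30 / 16 = 1.875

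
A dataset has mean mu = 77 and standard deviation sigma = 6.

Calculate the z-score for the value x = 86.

1.5

Step 1: Recall the z-score formula: z = (x - mu) / sigma
Step 2: Substitute values: z = (86 - 77) / 6
Step 3: z = 9 / 6 = 1.5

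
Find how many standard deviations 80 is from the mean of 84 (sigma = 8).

-0.5

Step 1: Recall the z-score formula: z = (x - mu) / sigma
Step 2: Substitute values: z = (80 - 84) / 8
Step 3: z = -4 / 8 = -0.5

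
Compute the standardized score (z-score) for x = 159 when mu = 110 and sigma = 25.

1.96

Step 1: Recall the z-score formula: z = (x - mu) / sigma
Step 2: Substitute values: z = (159 - 110) / 25
Step 3: z = 49 / 25 = 1.96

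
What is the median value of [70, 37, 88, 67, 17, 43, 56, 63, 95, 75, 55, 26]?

59.5

Step 1: Sort the data in ascending order: [17, 26, 37, 43, 55, 56, 63, 67, 70, 75, 88, 95]
Step 2: The number of values is n = 12.
Step 3: Since n is even, the median is the average of positions 6 and 7:
  Median = (56 + 63) / 2 = 59.5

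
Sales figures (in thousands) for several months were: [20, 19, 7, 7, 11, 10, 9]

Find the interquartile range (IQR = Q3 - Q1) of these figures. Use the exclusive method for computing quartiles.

12

Step 1: Sort the data: [7, 7, 9, 10, 11, 19, 20]
Step 2: n = 7
Step 3: Using the exclusive quartile method:
  Q1 = 7
  Q2 (median) = 10
  Q3 = 19
  IQR = Q3 - Q1 = 19 - 7 = 12
Step 4: IQR = 12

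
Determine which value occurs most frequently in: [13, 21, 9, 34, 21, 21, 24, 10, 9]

21

Step 1: Count the frequency of each value:
  9: appears 2 time(s)
  10: appears 1 time(s)
  13: appears 1 time(s)
  21: appears 3 time(s)
  24: appears 1 time(s)
  34: appears 1 time(s)
Step 2: The value 21 appears most frequently (3 times).
Step 3: Mode = 21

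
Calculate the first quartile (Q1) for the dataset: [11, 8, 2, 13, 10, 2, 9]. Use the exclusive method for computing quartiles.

2

Step 1: Sort the data: [2, 2, 8, 9, 10, 11, 13]
Step 2: n = 7
Step 3: Using the exclusive quartile method:
  Q1 = 2
  Q2 (median) = 9
  Q3 = 11
  IQR = Q3 - Q1 = 11 - 2 = 9
Step 4: Q1 = 2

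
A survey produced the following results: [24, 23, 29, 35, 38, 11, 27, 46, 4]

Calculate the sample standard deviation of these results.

13.0192

Step 1: Compute the mean: 26.3333
Step 2: Sum of squared deviations from the mean: 1356
Step 3: Sample variance = 1356 / 8 = 169.5
Step 4: Standard deviation = sqrt(169.5) = 13.0192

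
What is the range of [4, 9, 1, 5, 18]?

17

Step 1: Identify the maximum value: max = 18
Step 2: Identify the minimum value: min = 1
Step 3: Range = max - min = 18 - 1 = 17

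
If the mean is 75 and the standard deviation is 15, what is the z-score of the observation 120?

3

Step 1: Recall the z-score formula: z = (x - mu) / sigma
Step 2: Substitute values: z = (120 - 75) / 15
Step 3: z = 45 / 15 = 3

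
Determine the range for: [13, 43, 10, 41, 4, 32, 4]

39

Step 1: Identify the maximum value: max = 43
Step 2: Identify the minimum value: min = 4
Step 3: Range = max - min = 43 - 4 = 39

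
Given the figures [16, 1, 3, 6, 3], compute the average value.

5.8

Step 1: Sum all values: 16 + 1 + 3 + 6 + 3 = 29
Step 2: Count the number of values: n = 5
Step 3: Mean = sum / n = 29 / 5 = 5.8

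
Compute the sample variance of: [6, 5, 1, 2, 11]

15.5

Step 1: Compute the mean: (6 + 5 + 1 + 2 + 11) / 5 = 5
Step 2: Compute squared deviations from the mean:
  (6 - 5)^2 = 1
  (5 - 5)^2 = 0
  (1 - 5)^2 = 16
  (2 - 5)^2 = 9
  (11 - 5)^2 = 36
Step 3: Sum of squared deviations = 62
Step 4: Sample variance = 62 / 4 = 15.5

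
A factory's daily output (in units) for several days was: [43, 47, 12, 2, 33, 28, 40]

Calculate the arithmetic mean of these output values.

29.2857

Step 1: Sum all values: 43 + 47 + 12 + 2 + 33 + 28 + 40 = 205
Step 2: Count the number of values: n = 7
Step 3: Mean = sum / n = 205 / 7 = 29.2857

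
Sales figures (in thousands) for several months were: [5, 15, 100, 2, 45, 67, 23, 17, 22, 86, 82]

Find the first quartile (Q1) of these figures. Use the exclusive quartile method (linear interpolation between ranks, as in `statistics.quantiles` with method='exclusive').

15

Step 1: Sort the data: [2, 5, 15, 17, 22, 23, 45, 67, 82, 86, 100]
Step 2: n = 11
Step 3: Using the exclusive quartile method:
  Q1 = 15
  Q2 (median) = 23
  Q3 = 82
  IQR = Q3 - Q1 = 82 - 15 = 67
Step 4: Q1 = 15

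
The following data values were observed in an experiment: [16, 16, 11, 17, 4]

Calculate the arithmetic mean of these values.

12.8

Step 1: Sum all values: 16 + 16 + 11 + 17 + 4 = 64
Step 2: Count the number of values: n = 5
Step 3: Mean = sum / n = 64 / 5 = 12.8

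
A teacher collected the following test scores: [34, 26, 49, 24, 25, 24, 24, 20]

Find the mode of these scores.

24

Step 1: Count the frequency of each value:
  20: appears 1 time(s)
  24: appears 3 time(s)
  25: appears 1 time(s)
  26: appears 1 time(s)
  34: appears 1 time(s)
  49: appears 1 time(s)
Step 2: The value 24 appears most frequently (3 times).
Step 3: Mode = 24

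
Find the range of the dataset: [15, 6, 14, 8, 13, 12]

9

Step 1: Identify the maximum value: max = 15
Step 2: Identify the minimum value: min = 6
Step 3: Range = max - min = 15 - 6 = 9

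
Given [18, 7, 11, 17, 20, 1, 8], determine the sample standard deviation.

6.9213

Step 1: Compute the mean: 11.7143
Step 2: Sum of squared deviations from the mean: 287.4286
Step 3: Sample variance = 287.4286 / 6 = 47.9048
Step 4: Standard deviation = sqrt(47.9048) = 6.9213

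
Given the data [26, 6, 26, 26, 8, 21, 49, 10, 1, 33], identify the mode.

26

Step 1: Count the frequency of each value:
  1: appears 1 time(s)
  6: appears 1 time(s)
  8: appears 1 time(s)
  10: appears 1 time(s)
  21: appears 1 time(s)
  26: appears 3 time(s)
  33: appears 1 time(s)
  49: appears 1 time(s)
Step 2: The value 26 appears most frequently (3 times).
Step 3: Mode = 26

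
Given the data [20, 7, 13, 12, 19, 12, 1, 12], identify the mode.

12

Step 1: Count the frequency of each value:
  1: appears 1 time(s)
  7: appears 1 time(s)
  12: appears 3 time(s)
  13: appears 1 time(s)
  19: appears 1 time(s)
  20: appears 1 time(s)
Step 2: The value 12 appears most frequently (3 times).
Step 3: Mode = 12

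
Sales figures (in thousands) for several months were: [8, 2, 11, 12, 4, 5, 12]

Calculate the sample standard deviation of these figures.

4.1115

Step 1: Compute the mean: 7.7143
Step 2: Sum of squared deviations from the mean: 101.4286
Step 3: Sample variance = 101.4286 / 6 = 16.9048
Step 4: Standard deviation = sqrt(16.9048) = 4.1115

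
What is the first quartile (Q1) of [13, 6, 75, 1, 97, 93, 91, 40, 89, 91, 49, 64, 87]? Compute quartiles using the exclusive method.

26.5

Step 1: Sort the data: [1, 6, 13, 40, 49, 64, 75, 87, 89, 91, 91, 93, 97]
Step 2: n = 13
Step 3: Using the exclusive quartile method:
  Q1 = 26.5
  Q2 (median) = 75
  Q3 = 91
  IQR = Q3 - Q1 = 91 - 26.5 = 64.5
Step 4: Q1 = 26.5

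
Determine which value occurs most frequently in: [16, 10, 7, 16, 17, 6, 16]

16

Step 1: Count the frequency of each value:
  6: appears 1 time(s)
  7: appears 1 time(s)
  10: appears 1 time(s)
  16: appears 3 time(s)
  17: appears 1 time(s)
Step 2: The value 16 appears most frequently (3 times).
Step 3: Mode = 16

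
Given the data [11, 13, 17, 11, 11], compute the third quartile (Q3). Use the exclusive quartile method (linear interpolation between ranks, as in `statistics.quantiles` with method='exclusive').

15

Step 1: Sort the data: [11, 11, 11, 13, 17]
Step 2: n = 5
Step 3: Using the exclusive quartile method:
  Q1 = 11
  Q2 (median) = 11
  Q3 = 15
  IQR = Q3 - Q1 = 15 - 11 = 4
Step 4: Q3 = 15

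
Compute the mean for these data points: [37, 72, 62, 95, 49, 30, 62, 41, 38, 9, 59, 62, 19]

48.8462

Step 1: Sum all values: 37 + 72 + 62 + 95 + 49 + 30 + 62 + 41 + 38 + 9 + 59 + 62 + 19 = 635
Step 2: Count the number of values: n = 13
Step 3: Mean = sum / n = 635 / 13 = 48.8462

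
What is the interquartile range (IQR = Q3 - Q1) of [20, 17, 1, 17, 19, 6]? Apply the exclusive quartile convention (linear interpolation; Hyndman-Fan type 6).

14.5

Step 1: Sort the data: [1, 6, 17, 17, 19, 20]
Step 2: n = 6
Step 3: Using the exclusive quartile method:
  Q1 = 4.75
  Q2 (median) = 17
  Q3 = 19.25
  IQR = Q3 - Q1 = 19.25 - 4.75 = 14.5
Step 4: IQR = 14.5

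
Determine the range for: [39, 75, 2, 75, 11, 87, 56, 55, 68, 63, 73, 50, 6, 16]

85

Step 1: Identify the maximum value: max = 87
Step 2: Identify the minimum value: min = 2
Step 3: Range = max - min = 87 - 2 = 85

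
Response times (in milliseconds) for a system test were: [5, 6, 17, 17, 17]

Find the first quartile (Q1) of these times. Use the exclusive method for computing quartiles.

5.5

Step 1: Sort the data: [5, 6, 17, 17, 17]
Step 2: n = 5
Step 3: Using the exclusive quartile method:
  Q1 = 5.5
  Q2 (median) = 17
  Q3 = 17
  IQR = Q3 - Q1 = 17 - 5.5 = 11.5
Step 4: Q1 = 5.5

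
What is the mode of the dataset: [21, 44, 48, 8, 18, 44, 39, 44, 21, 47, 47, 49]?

44

Step 1: Count the frequency of each value:
  8: appears 1 time(s)
  18: appears 1 time(s)
  21: appears 2 time(s)
  39: appears 1 time(s)
  44: appears 3 time(s)
  47: appears 2 time(s)
  48: appears 1 time(s)
  49: appears 1 time(s)
Step 2: The value 44 appears most frequently (3 times).
Step 3: Mode = 44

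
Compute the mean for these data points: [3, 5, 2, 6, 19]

7

Step 1: Sum all values: 3 + 5 + 2 + 6 + 19 = 35
Step 2: Count the number of values: n = 5
Step 3: Mean = sum / n = 35 / 5 = 7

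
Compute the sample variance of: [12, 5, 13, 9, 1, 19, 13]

34.9048

Step 1: Compute the mean: (12 + 5 + 13 + 9 + 1 + 19 + 13) / 7 = 10.2857
Step 2: Compute squared deviations from the mean:
  (12 - 10.2857)^2 = 2.9388
  (5 - 10.2857)^2 = 27.9388
  (13 - 10.2857)^2 = 7.3673
  (9 - 10.2857)^2 = 1.6531
  (1 - 10.2857)^2 = 86.2245
  (19 - 10.2857)^2 = 75.9388
  (13 - 10.2857)^2 = 7.3673
Step 3: Sum of squared deviations = 209.4286
Step 4: Sample variance = 209.4286 / 6 = 34.9048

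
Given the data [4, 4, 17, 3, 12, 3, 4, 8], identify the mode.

4

Step 1: Count the frequency of each value:
  3: appears 2 time(s)
  4: appears 3 time(s)
  8: appears 1 time(s)
  12: appears 1 time(s)
  17: appears 1 time(s)
Step 2: The value 4 appears most frequently (3 times).
Step 3: Mode = 4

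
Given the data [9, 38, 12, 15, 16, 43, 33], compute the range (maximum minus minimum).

34

Step 1: Identify the maximum value: max = 43
Step 2: Identify the minimum value: min = 9
Step 3: Range = max - min = 43 - 9 = 34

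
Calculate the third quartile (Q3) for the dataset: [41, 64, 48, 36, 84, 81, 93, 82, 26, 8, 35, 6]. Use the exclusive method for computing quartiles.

81.75

Step 1: Sort the data: [6, 8, 26, 35, 36, 41, 48, 64, 81, 82, 84, 93]
Step 2: n = 12
Step 3: Using the exclusive quartile method:
  Q1 = 28.25
  Q2 (median) = 44.5
  Q3 = 81.75
  IQR = Q3 - Q1 = 81.75 - 28.25 = 53.5
Step 4: Q3 = 81.75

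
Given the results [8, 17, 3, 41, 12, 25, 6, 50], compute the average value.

20.25

Step 1: Sum all values: 8 + 17 + 3 + 41 + 12 + 25 + 6 + 50 = 162
Step 2: Count the number of values: n = 8
Step 3: Mean = sum / n = 162 / 8 = 20.25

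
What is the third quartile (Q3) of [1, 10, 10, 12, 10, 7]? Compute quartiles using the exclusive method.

10.5

Step 1: Sort the data: [1, 7, 10, 10, 10, 12]
Step 2: n = 6
Step 3: Using the exclusive quartile method:
  Q1 = 5.5
  Q2 (median) = 10
  Q3 = 10.5
  IQR = Q3 - Q1 = 10.5 - 5.5 = 5
Step 4: Q3 = 10.5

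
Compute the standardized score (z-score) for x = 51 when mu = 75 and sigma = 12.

-2

Step 1: Recall the z-score formula: z = (x - mu) / sigma
Step 2: Substitute values: z = (51 - 75) / 12
Step 3: z = -24 / 12 = -2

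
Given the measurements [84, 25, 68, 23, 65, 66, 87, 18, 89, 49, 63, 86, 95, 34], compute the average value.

60.8571

Step 1: Sum all values: 84 + 25 + 68 + 23 + 65 + 66 + 87 + 18 + 89 + 49 + 63 + 86 + 95 + 34 = 852
Step 2: Count the number of values: n = 14
Step 3: Mean = sum / n = 852 / 14 = 60.8571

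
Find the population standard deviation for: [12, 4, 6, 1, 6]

3.6

Step 1: Compute the mean: 5.8
Step 2: Sum of squared deviations from the mean: 64.8
Step 3: Population variance = 64.8 / 5 = 12.96
Step 4: Standard deviation = sqrt(12.96) = 3.6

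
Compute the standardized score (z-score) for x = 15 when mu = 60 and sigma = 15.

-3

Step 1: Recall the z-score formula: z = (x - mu) / sigma
Step 2: Substitute values: z = (15 - 60) / 15
Step 3: z = -45 / 15 = -3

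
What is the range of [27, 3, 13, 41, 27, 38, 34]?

38

Step 1: Identify the maximum value: max = 41
Step 2: Identify the minimum value: min = 3
Step 3: Range = max - min = 41 - 3 = 38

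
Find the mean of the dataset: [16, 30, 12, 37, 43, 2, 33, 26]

24.875

Step 1: Sum all values: 16 + 30 + 12 + 37 + 43 + 2 + 33 + 26 = 199
Step 2: Count the number of values: n = 8
Step 3: Mean = sum / n = 199 / 8 = 24.875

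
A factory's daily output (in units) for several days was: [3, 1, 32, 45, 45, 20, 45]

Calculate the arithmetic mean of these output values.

27.2857

Step 1: Sum all values: 3 + 1 + 32 + 45 + 45 + 20 + 45 = 191
Step 2: Count the number of values: n = 7
Step 3: Mean = sum / n = 191 / 7 = 27.2857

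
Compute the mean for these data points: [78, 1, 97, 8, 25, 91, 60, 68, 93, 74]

59.5

Step 1: Sum all values: 78 + 1 + 97 + 8 + 25 + 91 + 60 + 68 + 93 + 74 = 595
Step 2: Count the number of values: n = 10
Step 3: Mean = sum / n = 595 / 10 = 59.5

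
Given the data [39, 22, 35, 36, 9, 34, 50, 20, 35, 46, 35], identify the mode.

35

Step 1: Count the frequency of each value:
  9: appears 1 time(s)
  20: appears 1 time(s)
  22: appears 1 time(s)
  34: appears 1 time(s)
  35: appears 3 time(s)
  36: appears 1 time(s)
  39: appears 1 time(s)
  46: appears 1 time(s)
  50: appears 1 time(s)
Step 2: The value 35 appears most frequently (3 times).
Step 3: Mode = 35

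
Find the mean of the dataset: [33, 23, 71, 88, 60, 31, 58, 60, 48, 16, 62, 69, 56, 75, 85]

55.6667

Step 1: Sum all values: 33 + 23 + 71 + 88 + 60 + 31 + 58 + 60 + 48 + 16 + 62 + 69 + 56 + 75 + 85 = 835
Step 2: Count the number of values: n = 15
Step 3: Mean = sum / n = 835 / 15 = 55.6667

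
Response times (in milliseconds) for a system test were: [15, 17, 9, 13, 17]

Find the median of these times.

15

Step 1: Sort the data in ascending order: [9, 13, 15, 17, 17]
Step 2: The number of values is n = 5.
Step 3: Since n is odd, the median is the middle value at position 3: 15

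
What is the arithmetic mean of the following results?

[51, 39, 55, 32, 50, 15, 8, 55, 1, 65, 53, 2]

35.5

Step 1: Sum all values: 51 + 39 + 55 + 32 + 50 + 15 + 8 + 55 + 1 + 65 + 53 + 2 = 426
Step 2: Count the number of values: n = 12
Step 3: Mean = sum / n = 426 / 12 = 35.5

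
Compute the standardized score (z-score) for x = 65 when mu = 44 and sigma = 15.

1.4

Step 1: Recall the z-score formula: z = (x - mu) / sigma
Step 2: Substitute values: z = (65 - 44) / 15
Step 3: z = 21 / 15 = 1.4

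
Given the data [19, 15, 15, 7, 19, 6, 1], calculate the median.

15

Step 1: Sort the data in ascending order: [1, 6, 7, 15, 15, 19, 19]
Step 2: The number of values is n = 7.
Step 3: Since n is odd, the median is the middle value at position 4: 15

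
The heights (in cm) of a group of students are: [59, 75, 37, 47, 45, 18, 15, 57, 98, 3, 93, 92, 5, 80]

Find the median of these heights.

52

Step 1: Sort the data in ascending order: [3, 5, 15, 18, 37, 45, 47, 57, 59, 75, 80, 92, 93, 98]
Step 2: The number of values is n = 14.
Step 3: Since n is even, the median is the average of positions 7 and 8:
  Median = (47 + 57) / 2 = 52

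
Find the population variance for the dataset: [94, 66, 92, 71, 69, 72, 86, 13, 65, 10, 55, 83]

688.7222

Step 1: Compute the mean: (94 + 66 + 92 + 71 + 69 + 72 + 86 + 13 + 65 + 10 + 55 + 83) / 12 = 64.6667
Step 2: Compute squared deviations from the mean:
  (94 - 64.6667)^2 = 860.4444
  (66 - 64.6667)^2 = 1.7778
  (92 - 64.6667)^2 = 747.1111
  (71 - 64.6667)^2 = 40.1111
  (69 - 64.6667)^2 = 18.7778
  (72 - 64.6667)^2 = 53.7778
  (86 - 64.6667)^2 = 455.1111
  (13 - 64.6667)^2 = 2669.4444
  (65 - 64.6667)^2 = 0.1111
  (10 - 64.6667)^2 = 2988.4444
  (55 - 64.6667)^2 = 93.4444
  (83 - 64.6667)^2 = 336.1111
Step 3: Sum of squared deviations = 8264.6667
Step 4: Population variance = 8264.6667 / 12 = 688.7222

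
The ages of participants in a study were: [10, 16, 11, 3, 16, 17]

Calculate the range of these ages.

14

Step 1: Identify the maximum value: max = 17
Step 2: Identify the minimum value: min = 3
Step 3: Range = max - min = 17 - 3 = 14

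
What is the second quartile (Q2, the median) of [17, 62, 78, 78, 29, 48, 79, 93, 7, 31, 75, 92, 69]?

69

Step 1: Sort the data: [7, 17, 29, 31, 48, 62, 69, 75, 78, 78, 79, 92, 93]
Step 2: n = 13
Step 3: Q2 is the median. Since n is odd, it is the middle value at position 7: 69
Step 4: Q2 = 69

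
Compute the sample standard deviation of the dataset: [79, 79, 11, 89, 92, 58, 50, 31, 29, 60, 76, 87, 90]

26.7378

Step 1: Compute the mean: 63.9231
Step 2: Sum of squared deviations from the mean: 8578.9231
Step 3: Sample variance = 8578.9231 / 12 = 714.9103
Step 4: Standard deviation = sqrt(714.9103) = 26.7378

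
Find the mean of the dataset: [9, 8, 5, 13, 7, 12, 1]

7.8571

Step 1: Sum all values: 9 + 8 + 5 + 13 + 7 + 12 + 1 = 55
Step 2: Count the number of values: n = 7
Step 3: Mean = sum / n = 55 / 7 = 7.8571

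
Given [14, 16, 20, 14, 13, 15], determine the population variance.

5.2222

Step 1: Compute the mean: (14 + 16 + 20 + 14 + 13 + 15) / 6 = 15.3333
Step 2: Compute squared deviations from the mean:
  (14 - 15.3333)^2 = 1.7778
  (16 - 15.3333)^2 = 0.4444
  (20 - 15.3333)^2 = 21.7778
  (14 - 15.3333)^2 = 1.7778
  (13 - 15.3333)^2 = 5.4444
  (15 - 15.3333)^2 = 0.1111
Step 3: Sum of squared deviations = 31.3333
Step 4: Population variance = 31.3333 / 6 = 5.2222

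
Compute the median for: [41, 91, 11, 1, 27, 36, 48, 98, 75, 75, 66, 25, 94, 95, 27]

48

Step 1: Sort the data in ascending order: [1, 11, 25, 27, 27, 36, 41, 48, 66, 75, 75, 91, 94, 95, 98]
Step 2: The number of values is n = 15.
Step 3: Since n is odd, the median is the middle value at position 8: 48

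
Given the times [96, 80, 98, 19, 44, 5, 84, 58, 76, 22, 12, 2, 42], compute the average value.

49.0769

Step 1: Sum all values: 96 + 80 + 98 + 19 + 44 + 5 + 84 + 58 + 76 + 22 + 12 + 2 + 42 = 638
Step 2: Count the number of values: n = 13
Step 3: Mean = sum / n = 638 / 13 = 49.0769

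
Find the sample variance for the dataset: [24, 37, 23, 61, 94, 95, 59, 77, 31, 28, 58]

725.0545

Step 1: Compute the mean: (24 + 37 + 23 + 61 + 94 + 95 + 59 + 77 + 31 + 28 + 58) / 11 = 53.3636
Step 2: Compute squared deviations from the mean:
  (24 - 53.3636)^2 = 862.2231
  (37 - 53.3636)^2 = 267.7686
  (23 - 53.3636)^2 = 921.9504
  (61 - 53.3636)^2 = 58.314
  (94 - 53.3636)^2 = 1651.314
  (95 - 53.3636)^2 = 1733.5868
  (59 - 53.3636)^2 = 31.7686
  (77 - 53.3636)^2 = 558.6777
  (31 - 53.3636)^2 = 500.1322
  (28 - 53.3636)^2 = 643.314
  (58 - 53.3636)^2 = 21.4959
Step 3: Sum of squared deviations = 7250.5455
Step 4: Sample variance = 7250.5455 / 10 = 725.0545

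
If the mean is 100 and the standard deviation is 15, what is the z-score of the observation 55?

-3

Step 1: Recall the z-score formula: z = (x - mu) / sigma
Step 2: Substitute values: z = (55 - 100) / 15
Step 3: z = -45 / 15 = -3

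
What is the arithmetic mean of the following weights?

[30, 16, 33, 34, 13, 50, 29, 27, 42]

30.4444

Step 1: Sum all values: 30 + 16 + 33 + 34 + 13 + 50 + 29 + 27 + 42 = 274
Step 2: Count the number of values: n = 9
Step 3: Mean = sum / n = 274 / 9 = 30.4444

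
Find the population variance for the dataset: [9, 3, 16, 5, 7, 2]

21.6667

Step 1: Compute the mean: (9 + 3 + 16 + 5 + 7 + 2) / 6 = 7
Step 2: Compute squared deviations from the mean:
  (9 - 7)^2 = 4
  (3 - 7)^2 = 16
  (16 - 7)^2 = 81
  (5 - 7)^2 = 4
  (7 - 7)^2 = 0
  (2 - 7)^2 = 25
Step 3: Sum of squared deviations = 130
Step 4: Population variance = 130 / 6 = 21.6667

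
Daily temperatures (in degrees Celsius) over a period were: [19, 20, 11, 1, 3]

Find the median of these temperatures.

11

Step 1: Sort the data in ascending order: [1, 3, 11, 19, 20]
Step 2: The number of values is n = 5.
Step 3: Since n is odd, the median is the middle value at position 3: 11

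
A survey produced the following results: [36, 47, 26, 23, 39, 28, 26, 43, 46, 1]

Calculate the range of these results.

46

Step 1: Identify the maximum value: max = 47
Step 2: Identify the minimum value: min = 1
Step 3: Range = max - min = 47 - 1 = 46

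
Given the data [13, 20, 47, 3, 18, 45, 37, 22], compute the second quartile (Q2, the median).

21

Step 1: Sort the data: [3, 13, 18, 20, 22, 37, 45, 47]
Step 2: n = 8
Step 3: Q2 is the median. Since n is even, it is the average of the values at positions 4 and 5:
  Q2 = (20 + 22) / 2 = 21
Step 4: Q2 = 21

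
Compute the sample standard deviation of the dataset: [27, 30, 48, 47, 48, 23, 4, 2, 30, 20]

16.703

Step 1: Compute the mean: 27.9
Step 2: Sum of squared deviations from the mean: 2510.9
Step 3: Sample variance = 2510.9 / 9 = 278.9889
Step 4: Standard deviation = sqrt(278.9889) = 16.703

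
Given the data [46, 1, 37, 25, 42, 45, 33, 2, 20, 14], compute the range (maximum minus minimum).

45

Step 1: Identify the maximum value: max = 46
Step 2: Identify the minimum value: min = 1
Step 3: Range = max - min = 46 - 1 = 45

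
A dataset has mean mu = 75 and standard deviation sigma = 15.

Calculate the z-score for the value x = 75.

0

Step 1: Recall the z-score formula: z = (x - mu) / sigma
Step 2: Substitute values: z = (75 - 75) / 15
Step 3: z = 0 / 15 = 0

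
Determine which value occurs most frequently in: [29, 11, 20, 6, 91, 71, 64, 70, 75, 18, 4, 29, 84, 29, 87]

29

Step 1: Count the frequency of each value:
  4: appears 1 time(s)
  6: appears 1 time(s)
  11: appears 1 time(s)
  18: appears 1 time(s)
  20: appears 1 time(s)
  29: appears 3 time(s)
  64: appears 1 time(s)
  70: appears 1 time(s)
  71: appears 1 time(s)
  75: appears 1 time(s)
  84: appears 1 time(s)
  87: appears 1 time(s)
  91: appears 1 time(s)
Step 2: The value 29 appears most frequently (3 times).
Step 3: Mode = 29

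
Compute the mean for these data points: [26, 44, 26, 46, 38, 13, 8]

28.7143

Step 1: Sum all values: 26 + 44 + 26 + 46 + 38 + 13 + 8 = 201
Step 2: Count the number of values: n = 7
Step 3: Mean = sum / n = 201 / 7 = 28.7143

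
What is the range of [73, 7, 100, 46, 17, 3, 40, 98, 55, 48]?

97

Step 1: Identify the maximum value: max = 100
Step 2: Identify the minimum value: min = 3
Step 3: Range = max - min = 100 - 3 = 97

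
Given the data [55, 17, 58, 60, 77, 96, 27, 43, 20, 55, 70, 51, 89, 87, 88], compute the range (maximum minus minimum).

79

Step 1: Identify the maximum value: max = 96
Step 2: Identify the minimum value: min = 17
Step 3: Range = max - min = 96 - 17 = 79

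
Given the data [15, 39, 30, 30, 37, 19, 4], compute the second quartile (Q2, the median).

30

Step 1: Sort the data: [4, 15, 19, 30, 30, 37, 39]
Step 2: n = 7
Step 3: Q2 is the median. Since n is odd, it is the middle value at position 4: 30
Step 4: Q2 = 30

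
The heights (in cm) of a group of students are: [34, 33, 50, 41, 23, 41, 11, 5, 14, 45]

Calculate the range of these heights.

45

Step 1: Identify the maximum value: max = 50
Step 2: Identify the minimum value: min = 5
Step 3: Range = max - min = 50 - 5 = 45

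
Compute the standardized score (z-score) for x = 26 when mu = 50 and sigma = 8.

-3

Step 1: Recall the z-score formula: z = (x - mu) / sigma
Step 2: Substitute values: z = (26 - 50) / 8
Step 3: z = -24 / 8 = -3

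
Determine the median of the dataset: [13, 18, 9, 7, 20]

13

Step 1: Sort the data in ascending order: [7, 9, 13, 18, 20]
Step 2: The number of values is n = 5.
Step 3: Since n is odd, the median is the middle value at position 3: 13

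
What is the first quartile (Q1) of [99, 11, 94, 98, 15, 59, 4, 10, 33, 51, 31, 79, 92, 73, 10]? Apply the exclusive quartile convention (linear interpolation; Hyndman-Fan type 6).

11

Step 1: Sort the data: [4, 10, 10, 11, 15, 31, 33, 51, 59, 73, 79, 92, 94, 98, 99]
Step 2: n = 15
Step 3: Using the exclusive quartile method:
  Q1 = 11
  Q2 (median) = 51
  Q3 = 92
  IQR = Q3 - Q1 = 92 - 11 = 81
Step 4: Q1 = 11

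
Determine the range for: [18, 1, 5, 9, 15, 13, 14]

17

Step 1: Identify the maximum value: max = 18
Step 2: Identify the minimum value: min = 1
Step 3: Range = max - min = 18 - 1 = 17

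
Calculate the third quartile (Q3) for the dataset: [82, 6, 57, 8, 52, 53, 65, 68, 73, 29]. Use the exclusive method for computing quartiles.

69.25

Step 1: Sort the data: [6, 8, 29, 52, 53, 57, 65, 68, 73, 82]
Step 2: n = 10
Step 3: Using the exclusive quartile method:
  Q1 = 23.75
  Q2 (median) = 55
  Q3 = 69.25
  IQR = Q3 - Q1 = 69.25 - 23.75 = 45.5
Step 4: Q3 = 69.25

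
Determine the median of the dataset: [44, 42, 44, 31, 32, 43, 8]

42

Step 1: Sort the data in ascending order: [8, 31, 32, 42, 43, 44, 44]
Step 2: The number of values is n = 7.
Step 3: Since n is odd, the median is the middle value at position 4: 42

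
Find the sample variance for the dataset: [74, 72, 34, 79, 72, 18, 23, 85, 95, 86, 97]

803.7636

Step 1: Compute the mean: (74 + 72 + 34 + 79 + 72 + 18 + 23 + 85 + 95 + 86 + 97) / 11 = 66.8182
Step 2: Compute squared deviations from the mean:
  (74 - 66.8182)^2 = 51.5785
  (72 - 66.8182)^2 = 26.8512
  (34 - 66.8182)^2 = 1077.0331
  (79 - 66.8182)^2 = 148.3967
  (72 - 66.8182)^2 = 26.8512
  (18 - 66.8182)^2 = 2383.2149
  (23 - 66.8182)^2 = 1920.0331
  (85 - 66.8182)^2 = 330.5785
  (95 - 66.8182)^2 = 794.2149
  (86 - 66.8182)^2 = 367.9421
  (97 - 66.8182)^2 = 910.9421
Step 3: Sum of squared deviations = 8037.6364
Step 4: Sample variance = 8037.6364 / 10 = 803.7636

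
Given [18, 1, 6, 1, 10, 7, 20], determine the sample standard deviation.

7.5719

Step 1: Compute the mean: 9
Step 2: Sum of squared deviations from the mean: 344
Step 3: Sample variance = 344 / 6 = 57.3333
Step 4: Standard deviation = sqrt(57.3333) = 7.5719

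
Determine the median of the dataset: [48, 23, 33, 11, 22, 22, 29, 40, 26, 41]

27.5

Step 1: Sort the data in ascending order: [11, 22, 22, 23, 26, 29, 33, 40, 41, 48]
Step 2: The number of values is n = 10.
Step 3: Since n is even, the median is the average of positions 5 and 6:
  Median = (26 + 29) / 2 = 27.5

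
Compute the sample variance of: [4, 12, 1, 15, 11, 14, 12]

27.8095

Step 1: Compute the mean: (4 + 12 + 1 + 15 + 11 + 14 + 12) / 7 = 9.8571
Step 2: Compute squared deviations from the mean:
  (4 - 9.8571)^2 = 34.3061
  (12 - 9.8571)^2 = 4.5918
  (1 - 9.8571)^2 = 78.449
  (15 - 9.8571)^2 = 26.449
  (11 - 9.8571)^2 = 1.3061
  (14 - 9.8571)^2 = 17.1633
  (12 - 9.8571)^2 = 4.5918
Step 3: Sum of squared deviations = 166.8571
Step 4: Sample variance = 166.8571 / 6 = 27.8095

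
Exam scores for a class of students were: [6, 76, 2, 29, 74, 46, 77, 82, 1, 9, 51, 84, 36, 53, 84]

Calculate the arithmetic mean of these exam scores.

47.3333

Step 1: Sum all values: 6 + 76 + 2 + 29 + 74 + 46 + 77 + 82 + 1 + 9 + 51 + 84 + 36 + 53 + 84 = 710
Step 2: Count the number of values: n = 15
Step 3: Mean = sum / n = 710 / 15 = 47.3333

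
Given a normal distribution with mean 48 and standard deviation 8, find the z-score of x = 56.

1

Step 1: Recall the z-score formula: z = (x - mu) / sigma
Step 2: Substitute values: z = (56 - 48) / 8
Step 3: z = 8 / 8 = 1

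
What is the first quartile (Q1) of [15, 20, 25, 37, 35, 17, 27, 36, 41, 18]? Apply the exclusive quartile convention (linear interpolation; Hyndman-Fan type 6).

17.75

Step 1: Sort the data: [15, 17, 18, 20, 25, 27, 35, 36, 37, 41]
Step 2: n = 10
Step 3: Using the exclusive quartile method:
  Q1 = 17.75
  Q2 (median) = 26
  Q3 = 36.25
  IQR = Q3 - Q1 = 36.25 - 17.75 = 18.5
Step 4: Q1 = 17.75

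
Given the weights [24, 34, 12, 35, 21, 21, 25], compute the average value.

24.5714

Step 1: Sum all values: 24 + 34 + 12 + 35 + 21 + 21 + 25 = 172
Step 2: Count the number of values: n = 7
Step 3: Mean = sum / n = 172 / 7 = 24.5714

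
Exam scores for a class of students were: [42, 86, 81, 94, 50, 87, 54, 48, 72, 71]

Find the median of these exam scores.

71.5

Step 1: Sort the data in ascending order: [42, 48, 50, 54, 71, 72, 81, 86, 87, 94]
Step 2: The number of values is n = 10.
Step 3: Since n is even, the median is the average of positions 5 and 6:
  Median = (71 + 72) / 2 = 71.5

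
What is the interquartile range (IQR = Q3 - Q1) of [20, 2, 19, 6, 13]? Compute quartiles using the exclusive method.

15.5

Step 1: Sort the data: [2, 6, 13, 19, 20]
Step 2: n = 5
Step 3: Using the exclusive quartile method:
  Q1 = 4
  Q2 (median) = 13
  Q3 = 19.5
  IQR = Q3 - Q1 = 19.5 - 4 = 15.5
Step 4: IQR = 15.5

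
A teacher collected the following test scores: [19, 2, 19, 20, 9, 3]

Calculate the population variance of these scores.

58.6667

Step 1: Compute the mean: (19 + 2 + 19 + 20 + 9 + 3) / 6 = 12
Step 2: Compute squared deviations from the mean:
  (19 - 12)^2 = 49
  (2 - 12)^2 = 100
  (19 - 12)^2 = 49
  (20 - 12)^2 = 64
  (9 - 12)^2 = 9
  (3 - 12)^2 = 81
Step 3: Sum of squared deviations = 352
Step 4: Population variance = 352 / 6 = 58.6667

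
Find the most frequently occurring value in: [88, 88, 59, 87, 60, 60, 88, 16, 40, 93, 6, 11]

88

Step 1: Count the frequency of each value:
  6: appears 1 time(s)
  11: appears 1 time(s)
  16: appears 1 time(s)
  40: appears 1 time(s)
  59: appears 1 time(s)
  60: appears 2 time(s)
  87: appears 1 time(s)
  88: appears 3 time(s)
  93: appears 1 time(s)
Step 2: The value 88 appears most frequently (3 times).
Step 3: Mode = 88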